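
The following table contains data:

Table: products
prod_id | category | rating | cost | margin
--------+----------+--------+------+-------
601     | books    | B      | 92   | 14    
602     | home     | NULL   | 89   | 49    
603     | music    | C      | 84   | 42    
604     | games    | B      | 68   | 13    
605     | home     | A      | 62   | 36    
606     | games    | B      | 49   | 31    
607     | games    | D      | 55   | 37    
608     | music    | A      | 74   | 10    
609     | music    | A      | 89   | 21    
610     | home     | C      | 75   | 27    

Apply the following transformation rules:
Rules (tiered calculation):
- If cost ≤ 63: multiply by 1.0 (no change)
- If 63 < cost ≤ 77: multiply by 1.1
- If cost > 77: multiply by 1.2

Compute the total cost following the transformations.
829.5

Step 1: Tier 1 (cost ≤ 63): 3 records, sum = 166 × 1.0 = 166.0
Step 2: Tier 2 (63 < cost ≤ 77): 3 records, sum = 217 × 1.1 = 238.7
Step 3: Tier 3 (cost > 77): 4 records, sum = 354 × 1.2 = 424.8
Step 4: Final sum = 166.0 + 238.7 + 424.8 = 829.5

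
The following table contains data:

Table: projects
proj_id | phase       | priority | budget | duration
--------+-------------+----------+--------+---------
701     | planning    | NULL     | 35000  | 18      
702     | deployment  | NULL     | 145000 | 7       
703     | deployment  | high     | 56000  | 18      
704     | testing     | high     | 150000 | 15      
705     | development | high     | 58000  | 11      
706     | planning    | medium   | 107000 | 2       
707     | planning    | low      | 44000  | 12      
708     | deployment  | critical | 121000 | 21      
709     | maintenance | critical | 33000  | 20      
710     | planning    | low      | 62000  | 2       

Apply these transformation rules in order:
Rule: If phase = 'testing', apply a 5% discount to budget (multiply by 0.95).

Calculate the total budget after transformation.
803500.0

Step 1: Records with phase = 'testing' have total budget = 150000
Step 2: Apply multiplier: 150000 × 0.95 = 142500.0
Step 3: Other records total: 661000
Step 4: Final sum = 142500.0 + 661000 = 803500.0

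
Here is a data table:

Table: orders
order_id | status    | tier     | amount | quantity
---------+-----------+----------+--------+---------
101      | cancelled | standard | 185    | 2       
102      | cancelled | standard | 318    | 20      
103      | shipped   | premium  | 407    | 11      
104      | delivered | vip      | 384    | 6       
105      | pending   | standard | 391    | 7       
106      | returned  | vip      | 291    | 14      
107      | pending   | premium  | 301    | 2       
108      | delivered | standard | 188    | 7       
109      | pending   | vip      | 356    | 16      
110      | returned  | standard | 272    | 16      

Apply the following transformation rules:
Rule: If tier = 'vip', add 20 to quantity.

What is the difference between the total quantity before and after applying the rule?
60

Step 1: Original sum of quantity = 101
Step 2: 3 records have tier = 'vip'
Step 3: Each affected record changes by 20
Step 4: Total change = 3 × 20 = 60
Step 5: New sum = 101 + 60 = 161
Step 6: Difference = |161 - 101| = 60
        (Sum increased by 60)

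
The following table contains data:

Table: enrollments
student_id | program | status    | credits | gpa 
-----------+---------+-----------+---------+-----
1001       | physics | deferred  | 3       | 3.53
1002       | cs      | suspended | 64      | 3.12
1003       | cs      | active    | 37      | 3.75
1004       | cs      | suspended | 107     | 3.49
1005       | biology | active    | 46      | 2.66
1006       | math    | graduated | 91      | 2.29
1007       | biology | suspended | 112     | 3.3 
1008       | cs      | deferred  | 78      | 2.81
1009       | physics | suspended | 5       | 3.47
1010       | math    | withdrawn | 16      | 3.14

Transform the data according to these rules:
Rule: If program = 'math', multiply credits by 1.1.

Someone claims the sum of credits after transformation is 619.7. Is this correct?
No, the correct result is 569.7.

Step 1: Calculate the correct sum after transformation
Step 2: Apply multiplier 1.1 to records where program = 'math'
Step 3: Correct result = 569.7
Step 4: Claimed result = 619.7
Step 5: 569.7 ≠ 619.7
Conclusion: The claimed result is incorrect. The correct answer is 569.7.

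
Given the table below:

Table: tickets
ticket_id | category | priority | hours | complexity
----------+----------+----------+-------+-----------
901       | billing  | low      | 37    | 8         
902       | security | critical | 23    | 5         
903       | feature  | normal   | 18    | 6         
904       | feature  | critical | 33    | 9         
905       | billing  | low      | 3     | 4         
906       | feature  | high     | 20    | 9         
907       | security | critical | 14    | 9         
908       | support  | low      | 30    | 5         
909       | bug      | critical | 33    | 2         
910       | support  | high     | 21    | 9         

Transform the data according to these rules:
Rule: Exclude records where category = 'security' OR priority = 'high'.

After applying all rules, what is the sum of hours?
154

Step 1: Find records where category = 'security' OR priority = 'high'
Step 2: 4 records match, summing to 78
Step 3: Original sum: 232
Step 4: Remaining sum = 232 - 78 = 154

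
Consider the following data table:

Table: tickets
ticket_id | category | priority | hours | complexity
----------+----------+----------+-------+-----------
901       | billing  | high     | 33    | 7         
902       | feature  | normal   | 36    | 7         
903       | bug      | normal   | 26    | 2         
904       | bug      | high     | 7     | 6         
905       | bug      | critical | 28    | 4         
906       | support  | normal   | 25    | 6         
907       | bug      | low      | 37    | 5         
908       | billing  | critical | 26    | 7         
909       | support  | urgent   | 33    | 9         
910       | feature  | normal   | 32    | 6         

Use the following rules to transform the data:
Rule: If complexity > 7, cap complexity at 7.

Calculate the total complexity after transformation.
57

Step 1: 1 records have complexity > 7
Step 2: These records originally summed to 9
Step 3: After capping: 1 × 7 = 7
Step 4: Unaffected records sum: 50
Step 5: Final sum = 7 + 50 = 57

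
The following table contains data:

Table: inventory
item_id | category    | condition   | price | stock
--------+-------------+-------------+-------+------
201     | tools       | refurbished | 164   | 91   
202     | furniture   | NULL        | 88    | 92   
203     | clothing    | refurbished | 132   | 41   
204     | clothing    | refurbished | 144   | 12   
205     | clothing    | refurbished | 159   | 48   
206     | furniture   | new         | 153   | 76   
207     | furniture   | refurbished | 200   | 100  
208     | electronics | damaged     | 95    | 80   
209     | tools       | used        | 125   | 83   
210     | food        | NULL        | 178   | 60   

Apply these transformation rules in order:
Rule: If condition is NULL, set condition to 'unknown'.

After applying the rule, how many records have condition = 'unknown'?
2

Step 1: Count records where condition IS NULL
Step 2: Found 2 records with NULL condition
Step 3: These records will have condition set to 'unknown'
Step 4: Records already having condition = 'unknown': 0
Step 5: Answer: 2 + 0 = 2 records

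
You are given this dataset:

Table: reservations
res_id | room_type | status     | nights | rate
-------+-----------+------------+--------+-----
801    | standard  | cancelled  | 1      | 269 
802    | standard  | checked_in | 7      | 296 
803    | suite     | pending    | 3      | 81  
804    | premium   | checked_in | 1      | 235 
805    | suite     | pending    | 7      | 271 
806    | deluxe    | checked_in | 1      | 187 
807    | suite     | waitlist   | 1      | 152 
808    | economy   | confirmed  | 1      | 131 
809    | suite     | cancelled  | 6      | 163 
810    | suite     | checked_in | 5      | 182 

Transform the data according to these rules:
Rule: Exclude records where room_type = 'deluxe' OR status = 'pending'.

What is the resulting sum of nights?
22

Step 1: Find records where room_type = 'deluxe' OR status = 'pending'
Step 2: 3 records match, summing to 11
Step 3: Original sum: 33
Step 4: Remaining sum = 33 - 11 = 22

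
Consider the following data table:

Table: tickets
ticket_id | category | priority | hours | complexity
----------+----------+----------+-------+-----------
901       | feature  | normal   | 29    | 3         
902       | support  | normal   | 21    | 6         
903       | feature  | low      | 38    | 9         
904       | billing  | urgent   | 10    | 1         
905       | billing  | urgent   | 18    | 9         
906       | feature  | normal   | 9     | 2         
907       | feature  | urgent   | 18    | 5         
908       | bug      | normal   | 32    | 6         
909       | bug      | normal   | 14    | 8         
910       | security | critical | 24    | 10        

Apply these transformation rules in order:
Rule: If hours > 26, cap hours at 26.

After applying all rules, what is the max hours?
26

Step 1: Original maximum hours = 38
Step 2: Apply cap at 26
Step 3: 3 records had hours > 26 and were capped
Step 4: Maximum after transformation = 26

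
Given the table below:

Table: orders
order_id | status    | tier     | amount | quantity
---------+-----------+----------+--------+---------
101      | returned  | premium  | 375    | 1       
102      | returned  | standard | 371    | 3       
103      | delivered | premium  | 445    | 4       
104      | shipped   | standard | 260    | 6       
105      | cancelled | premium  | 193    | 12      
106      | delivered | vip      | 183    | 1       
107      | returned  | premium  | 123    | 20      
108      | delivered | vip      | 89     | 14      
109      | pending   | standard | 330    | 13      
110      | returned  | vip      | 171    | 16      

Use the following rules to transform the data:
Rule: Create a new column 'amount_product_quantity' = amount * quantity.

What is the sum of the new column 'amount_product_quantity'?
18059

Step 1: For each record, compute amount * quantity
Example calculations:
  375 * 1 = 375
  371 * 3 = 1113
  445 * 4 = 1780
  ...
Step 2: Sum all derived values
Step 3: Total = 18059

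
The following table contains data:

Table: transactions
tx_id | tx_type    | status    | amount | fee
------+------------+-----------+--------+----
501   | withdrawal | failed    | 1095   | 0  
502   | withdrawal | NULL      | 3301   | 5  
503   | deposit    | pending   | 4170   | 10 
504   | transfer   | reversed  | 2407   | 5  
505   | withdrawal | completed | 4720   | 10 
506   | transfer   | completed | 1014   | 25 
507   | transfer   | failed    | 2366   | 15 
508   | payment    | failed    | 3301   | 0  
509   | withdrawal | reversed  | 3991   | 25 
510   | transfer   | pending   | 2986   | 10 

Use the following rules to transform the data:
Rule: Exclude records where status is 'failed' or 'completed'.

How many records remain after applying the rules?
5

Step 1: Count records to exclude
  - 3 (failed) + 2 (completed) = 5 records
Step 2: Total records: 10
Step 3: Remaining = 10 - 5 = 5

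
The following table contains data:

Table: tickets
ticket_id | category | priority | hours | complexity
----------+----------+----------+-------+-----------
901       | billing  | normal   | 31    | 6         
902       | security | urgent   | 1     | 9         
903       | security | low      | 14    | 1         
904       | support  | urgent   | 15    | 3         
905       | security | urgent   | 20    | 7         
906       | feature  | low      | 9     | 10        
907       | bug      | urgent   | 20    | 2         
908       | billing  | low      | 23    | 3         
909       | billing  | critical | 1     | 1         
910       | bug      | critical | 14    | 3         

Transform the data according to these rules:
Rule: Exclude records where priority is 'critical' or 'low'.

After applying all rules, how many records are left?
5

Step 1: Count records to exclude
  - 2 (critical) + 3 (low) = 5 records
Step 2: Total records: 10
Step 3: Remaining = 10 - 5 = 5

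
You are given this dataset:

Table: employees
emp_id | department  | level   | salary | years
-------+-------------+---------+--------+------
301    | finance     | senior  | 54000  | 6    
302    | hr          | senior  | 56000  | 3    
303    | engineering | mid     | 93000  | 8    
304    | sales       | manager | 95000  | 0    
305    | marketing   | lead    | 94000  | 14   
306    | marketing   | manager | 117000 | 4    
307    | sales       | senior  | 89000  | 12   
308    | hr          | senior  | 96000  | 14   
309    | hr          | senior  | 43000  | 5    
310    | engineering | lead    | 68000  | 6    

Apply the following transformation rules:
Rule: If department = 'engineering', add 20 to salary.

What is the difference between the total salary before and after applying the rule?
40

Step 1: Original sum of salary = 805000
Step 2: 2 records have department = 'engineering'
Step 3: Each affected record changes by 20
Step 4: Total change = 2 × 20 = 40
Step 5: New sum = 805000 + 40 = 805040
Step 6: Difference = |805040 - 805000| = 40
        (Sum increased by 40)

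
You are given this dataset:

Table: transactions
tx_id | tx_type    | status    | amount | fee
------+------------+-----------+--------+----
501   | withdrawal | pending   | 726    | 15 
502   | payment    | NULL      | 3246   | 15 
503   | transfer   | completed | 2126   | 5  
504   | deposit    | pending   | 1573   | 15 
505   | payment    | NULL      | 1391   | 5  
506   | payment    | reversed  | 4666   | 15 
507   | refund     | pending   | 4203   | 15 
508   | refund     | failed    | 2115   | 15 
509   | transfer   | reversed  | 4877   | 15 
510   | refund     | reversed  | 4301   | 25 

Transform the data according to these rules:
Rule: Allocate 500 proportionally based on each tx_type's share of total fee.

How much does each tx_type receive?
deposit: 53.57, payment: 125.0, refund: 196.43, transfer: 71.43, withdrawal: 53.57

Step 1: Calculate total fee = 140
Step 2: Calculate each tx_type's proportion:
  deposit: 15/140 = 10.71% → 53.57
  payment: 35/140 = 25.00% → 125.0
  refund: 55/140 = 39.29% → 196.43
  transfer: 20/140 = 14.29% → 71.43
  withdrawal: 15/140 = 10.71% → 53.57
Step 3: Verify: sum of allocations ≈ 500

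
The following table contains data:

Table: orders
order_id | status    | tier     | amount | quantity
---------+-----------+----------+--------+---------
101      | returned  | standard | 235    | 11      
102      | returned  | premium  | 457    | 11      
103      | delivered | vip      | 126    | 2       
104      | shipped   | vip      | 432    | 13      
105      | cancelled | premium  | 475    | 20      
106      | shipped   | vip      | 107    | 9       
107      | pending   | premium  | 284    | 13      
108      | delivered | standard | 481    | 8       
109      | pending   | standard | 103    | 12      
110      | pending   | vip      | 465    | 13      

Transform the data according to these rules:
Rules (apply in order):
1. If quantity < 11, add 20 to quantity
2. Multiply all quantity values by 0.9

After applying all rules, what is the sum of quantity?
154.8

Step 1: Apply Rule 1 - Add 20 to records with quantity < 11
  - 3 records affected: 19 + (3 × 20) = 79
  - Unaffected records: 93
  - Sum after Rule 1: 172
Step 2: Apply Rule 2 - Multiply all by 0.9
  - 172 × 0.9 = 154.8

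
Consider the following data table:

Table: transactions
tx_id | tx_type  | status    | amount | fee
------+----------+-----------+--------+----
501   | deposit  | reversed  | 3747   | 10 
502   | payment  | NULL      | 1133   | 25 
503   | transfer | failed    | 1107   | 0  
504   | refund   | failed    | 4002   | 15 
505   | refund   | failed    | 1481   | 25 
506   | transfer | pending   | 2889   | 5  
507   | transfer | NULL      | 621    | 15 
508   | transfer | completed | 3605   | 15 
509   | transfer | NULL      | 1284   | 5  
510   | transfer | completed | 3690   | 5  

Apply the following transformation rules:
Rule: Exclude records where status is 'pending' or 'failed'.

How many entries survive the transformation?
6

Step 1: Count records to exclude
  - 1 (pending) + 3 (failed) = 4 records
Step 2: Total records: 10
Step 3: Remaining = 10 - 4 = 6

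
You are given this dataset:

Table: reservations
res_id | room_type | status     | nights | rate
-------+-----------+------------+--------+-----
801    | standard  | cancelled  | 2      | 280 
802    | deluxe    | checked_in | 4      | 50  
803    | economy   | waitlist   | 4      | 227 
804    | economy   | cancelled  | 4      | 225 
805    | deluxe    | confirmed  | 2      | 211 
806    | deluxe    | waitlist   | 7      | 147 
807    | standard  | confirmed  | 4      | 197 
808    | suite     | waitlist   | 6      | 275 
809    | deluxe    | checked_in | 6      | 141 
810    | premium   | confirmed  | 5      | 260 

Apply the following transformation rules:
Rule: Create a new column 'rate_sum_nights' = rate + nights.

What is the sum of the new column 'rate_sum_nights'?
2057

Step 1: For each record, compute rate + nights
Example calculations:
  280 + 2 = 282
  50 + 4 = 54
  227 + 4 = 231
  ...
Step 2: Sum all derived values
Step 3: Total = 2057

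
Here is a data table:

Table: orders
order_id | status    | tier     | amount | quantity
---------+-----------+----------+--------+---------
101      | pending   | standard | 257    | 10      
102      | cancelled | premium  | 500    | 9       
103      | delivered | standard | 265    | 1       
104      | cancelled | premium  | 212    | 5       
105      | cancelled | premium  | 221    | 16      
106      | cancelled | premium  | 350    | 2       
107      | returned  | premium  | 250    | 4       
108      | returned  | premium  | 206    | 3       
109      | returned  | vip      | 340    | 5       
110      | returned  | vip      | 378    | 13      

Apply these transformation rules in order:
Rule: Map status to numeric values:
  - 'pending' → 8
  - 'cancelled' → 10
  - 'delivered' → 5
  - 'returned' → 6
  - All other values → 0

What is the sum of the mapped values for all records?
77

Step 1: Apply mapping to each record
Step 2: Count by status:
  'pending': 1 records × 8 = 8
  'cancelled': 4 records × 10 = 40
  'delivered': 1 records × 5 = 5
  'returned': 4 records × 6 = 24
Step 3: Sum all mapped values = 77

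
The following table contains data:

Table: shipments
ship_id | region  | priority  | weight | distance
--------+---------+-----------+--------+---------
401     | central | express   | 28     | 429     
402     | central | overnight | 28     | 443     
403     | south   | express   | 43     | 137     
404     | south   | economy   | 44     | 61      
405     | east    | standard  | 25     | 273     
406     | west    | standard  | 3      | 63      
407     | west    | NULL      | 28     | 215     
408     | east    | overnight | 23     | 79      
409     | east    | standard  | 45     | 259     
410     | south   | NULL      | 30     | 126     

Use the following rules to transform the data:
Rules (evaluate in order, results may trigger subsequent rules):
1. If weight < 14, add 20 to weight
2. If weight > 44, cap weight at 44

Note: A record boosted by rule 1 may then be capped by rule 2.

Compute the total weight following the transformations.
316

Step 1: Apply rule 1 to records with weight < 14
  - 1 records get bonus of 20
  - Of these, 0 records then exceed 44 and get capped
Step 2: Apply rule 2 to records with weight > 44
  - 1 records (original) are capped
Step 3: Calculate final sum = 316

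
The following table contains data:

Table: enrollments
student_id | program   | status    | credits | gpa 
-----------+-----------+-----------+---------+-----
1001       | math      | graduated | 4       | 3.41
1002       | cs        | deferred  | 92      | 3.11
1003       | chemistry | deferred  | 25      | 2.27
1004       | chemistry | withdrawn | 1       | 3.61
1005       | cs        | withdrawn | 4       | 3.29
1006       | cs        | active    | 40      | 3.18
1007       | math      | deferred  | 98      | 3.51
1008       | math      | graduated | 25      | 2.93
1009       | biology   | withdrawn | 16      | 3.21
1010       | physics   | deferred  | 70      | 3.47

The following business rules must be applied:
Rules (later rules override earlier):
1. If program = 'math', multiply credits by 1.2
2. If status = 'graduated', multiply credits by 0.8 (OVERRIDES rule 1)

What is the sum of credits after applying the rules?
388.8

Step 1: Rule 2 takes priority for records with status = 'graduated'
  - 2 records: 29 × 0.8 = 23.2
Step 2: Rule 1 applies to remaining records with program = 'math'
  - 1 records: 98 × 1.2 = 117.6
Step 3: Other records unchanged: 248
Step 4: Final sum = 23.2 + 117.6 + 248 = 388.8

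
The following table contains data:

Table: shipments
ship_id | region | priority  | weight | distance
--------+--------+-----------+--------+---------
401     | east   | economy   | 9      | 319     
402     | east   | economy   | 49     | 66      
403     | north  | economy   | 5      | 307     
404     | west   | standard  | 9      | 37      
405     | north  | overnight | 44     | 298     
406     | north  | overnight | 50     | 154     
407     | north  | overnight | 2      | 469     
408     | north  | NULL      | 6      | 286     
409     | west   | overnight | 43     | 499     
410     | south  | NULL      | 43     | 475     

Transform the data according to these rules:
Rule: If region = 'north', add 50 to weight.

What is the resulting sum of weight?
510

Step 1: Count records where region = 'north': 5
Step 2: Total bonus added: 5 × 50 = 250
Step 3: Original sum of weight: 260
Step 4: Final sum = 260 + 250 = 510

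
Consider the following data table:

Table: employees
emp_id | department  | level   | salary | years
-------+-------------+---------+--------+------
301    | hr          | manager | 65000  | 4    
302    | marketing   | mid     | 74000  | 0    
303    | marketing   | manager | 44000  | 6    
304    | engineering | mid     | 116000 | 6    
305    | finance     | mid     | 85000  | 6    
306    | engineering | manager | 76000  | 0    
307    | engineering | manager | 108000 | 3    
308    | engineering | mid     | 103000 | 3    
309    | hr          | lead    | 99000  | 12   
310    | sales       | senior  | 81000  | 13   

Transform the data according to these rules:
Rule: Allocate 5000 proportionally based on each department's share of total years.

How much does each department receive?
engineering: 1132.08, finance: 566.04, hr: 1509.43, marketing: 566.04, sales: 1226.42

Step 1: Calculate total years = 53
Step 2: Calculate each department's proportion:
  engineering: 12/53 = 22.64% → 1132.08
  finance: 6/53 = 11.32% → 566.04
  hr: 16/53 = 30.19% → 1509.43
  marketing: 6/53 = 11.32% → 566.04
  sales: 13/53 = 24.53% → 1226.42
Step 3: Verify: sum of allocations ≈ 5000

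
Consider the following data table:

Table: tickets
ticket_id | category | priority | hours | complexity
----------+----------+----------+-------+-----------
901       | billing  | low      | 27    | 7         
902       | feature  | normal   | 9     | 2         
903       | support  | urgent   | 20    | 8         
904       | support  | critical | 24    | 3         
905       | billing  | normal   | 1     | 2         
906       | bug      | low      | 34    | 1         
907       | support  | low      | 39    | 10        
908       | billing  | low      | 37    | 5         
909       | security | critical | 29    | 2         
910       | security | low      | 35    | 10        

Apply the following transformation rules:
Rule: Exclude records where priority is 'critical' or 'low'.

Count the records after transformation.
3

Step 1: Count records to exclude
  - 2 (critical) + 5 (low) = 7 records
Step 2: Total records: 10
Step 3: Remaining = 10 - 7 = 3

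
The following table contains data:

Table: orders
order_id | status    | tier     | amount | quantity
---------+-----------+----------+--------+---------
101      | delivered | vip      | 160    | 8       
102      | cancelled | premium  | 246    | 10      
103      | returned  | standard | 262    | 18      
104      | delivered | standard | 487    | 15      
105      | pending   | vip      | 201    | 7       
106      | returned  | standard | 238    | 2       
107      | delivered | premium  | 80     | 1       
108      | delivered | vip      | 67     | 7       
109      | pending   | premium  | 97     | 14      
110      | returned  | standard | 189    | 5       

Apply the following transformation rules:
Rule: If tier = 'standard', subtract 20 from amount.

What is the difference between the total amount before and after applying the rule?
80

Step 1: Original sum of amount = 2027
Step 2: 4 records have tier = 'standard'
Step 3: Each affected record changes by -20
Step 4: Total change = 4 × -20 = -80
Step 5: New sum = 2027 + -80 = 1947
Step 6: Difference = |1947 - 2027| = 80
        (Sum decreased by 80)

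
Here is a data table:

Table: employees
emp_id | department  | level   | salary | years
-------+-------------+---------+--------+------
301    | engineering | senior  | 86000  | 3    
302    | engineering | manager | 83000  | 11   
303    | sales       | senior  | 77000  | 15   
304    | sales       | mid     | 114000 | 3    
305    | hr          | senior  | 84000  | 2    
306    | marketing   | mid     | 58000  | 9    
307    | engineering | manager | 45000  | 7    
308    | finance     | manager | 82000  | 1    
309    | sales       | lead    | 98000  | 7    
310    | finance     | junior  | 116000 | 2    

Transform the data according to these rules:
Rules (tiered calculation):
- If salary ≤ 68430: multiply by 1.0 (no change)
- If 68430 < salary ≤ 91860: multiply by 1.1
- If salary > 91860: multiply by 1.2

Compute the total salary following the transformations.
949800.0

Step 1: Tier 1 (salary ≤ 68430): 2 records, sum = 103000 × 1.0 = 103000.0
Step 2: Tier 2 (68430 < salary ≤ 91860): 5 records, sum = 412000 × 1.1 = 453200.0
Step 3: Tier 3 (salary > 91860): 3 records, sum = 328000 × 1.2 = 393600.0
Step 4: Final sum = 103000.0 + 453200.0 + 393600.0 = 949800.0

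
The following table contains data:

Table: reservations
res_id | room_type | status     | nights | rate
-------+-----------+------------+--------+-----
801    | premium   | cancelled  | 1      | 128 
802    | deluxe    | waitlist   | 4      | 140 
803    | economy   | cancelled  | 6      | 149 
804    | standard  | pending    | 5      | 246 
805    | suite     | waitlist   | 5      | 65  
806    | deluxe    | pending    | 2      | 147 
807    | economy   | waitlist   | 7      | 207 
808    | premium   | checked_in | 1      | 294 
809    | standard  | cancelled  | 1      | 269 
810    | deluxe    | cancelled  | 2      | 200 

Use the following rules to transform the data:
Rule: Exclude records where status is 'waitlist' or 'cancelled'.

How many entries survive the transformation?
3

Step 1: Count records to exclude
  - 3 (waitlist) + 4 (cancelled) = 7 records
Step 2: Total records: 10
Step 3: Remaining = 10 - 7 = 3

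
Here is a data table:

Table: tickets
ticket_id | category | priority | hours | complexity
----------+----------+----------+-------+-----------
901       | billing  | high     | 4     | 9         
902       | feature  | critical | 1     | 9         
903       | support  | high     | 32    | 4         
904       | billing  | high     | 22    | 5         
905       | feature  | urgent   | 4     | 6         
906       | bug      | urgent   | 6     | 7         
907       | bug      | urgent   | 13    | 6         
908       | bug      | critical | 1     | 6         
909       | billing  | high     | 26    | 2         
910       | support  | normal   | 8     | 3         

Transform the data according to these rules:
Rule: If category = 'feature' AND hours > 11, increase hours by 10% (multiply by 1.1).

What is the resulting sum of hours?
117

Step 1: Find records where category = 'feature' AND hours > 11
Step 2: 0 records match, summing to 0
Step 3: After multiplier: 0 × 1.1 = 0.0
Step 4: Unaffected records sum: 117
Step 5: Final sum = 0.0 + 117 = 117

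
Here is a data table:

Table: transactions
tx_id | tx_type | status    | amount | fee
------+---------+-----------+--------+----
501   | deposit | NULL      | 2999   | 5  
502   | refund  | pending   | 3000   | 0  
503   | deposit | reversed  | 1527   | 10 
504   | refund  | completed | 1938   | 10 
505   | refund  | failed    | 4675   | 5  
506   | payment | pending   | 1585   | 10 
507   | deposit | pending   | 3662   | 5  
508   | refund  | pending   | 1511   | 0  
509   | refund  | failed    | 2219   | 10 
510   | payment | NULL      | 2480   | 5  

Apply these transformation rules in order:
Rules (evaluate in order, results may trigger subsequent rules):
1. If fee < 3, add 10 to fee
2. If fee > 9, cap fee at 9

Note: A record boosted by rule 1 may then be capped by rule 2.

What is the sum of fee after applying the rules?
74

Step 1: Apply rule 1 to records with fee < 3
  - 2 records get bonus of 10
  - Of these, 2 records then exceed 9 and get capped
Step 2: Apply rule 2 to records with fee > 9
  - 4 records (original) are capped
Step 3: Calculate final sum = 74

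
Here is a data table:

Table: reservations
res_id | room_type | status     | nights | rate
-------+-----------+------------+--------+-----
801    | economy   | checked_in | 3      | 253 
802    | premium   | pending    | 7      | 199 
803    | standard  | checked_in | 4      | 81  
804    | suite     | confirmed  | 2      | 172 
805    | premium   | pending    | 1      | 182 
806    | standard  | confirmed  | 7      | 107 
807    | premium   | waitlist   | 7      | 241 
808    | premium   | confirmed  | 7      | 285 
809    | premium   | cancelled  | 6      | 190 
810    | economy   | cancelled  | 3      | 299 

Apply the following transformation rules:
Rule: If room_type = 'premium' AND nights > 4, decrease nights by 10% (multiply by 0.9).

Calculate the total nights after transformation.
44.3

Step 1: Find records where room_type = 'premium' AND nights > 4
Step 2: 4 records match, summing to 27
Step 3: After multiplier: 27 × 0.9 = 24.3
Step 4: Unaffected records sum: 20
Step 5: Final sum = 24.3 + 20 = 44.3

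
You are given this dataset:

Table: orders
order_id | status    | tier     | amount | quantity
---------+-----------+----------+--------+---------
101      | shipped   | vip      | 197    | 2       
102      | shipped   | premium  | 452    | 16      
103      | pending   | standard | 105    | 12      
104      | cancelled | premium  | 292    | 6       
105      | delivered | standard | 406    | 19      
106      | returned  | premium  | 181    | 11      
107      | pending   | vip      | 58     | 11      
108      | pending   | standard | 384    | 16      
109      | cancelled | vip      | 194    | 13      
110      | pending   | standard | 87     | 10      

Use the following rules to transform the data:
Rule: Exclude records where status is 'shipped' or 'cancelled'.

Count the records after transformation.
6

Step 1: Count records to exclude
  - 2 (shipped) + 2 (cancelled) = 4 records
Step 2: Total records: 10
Step 3: Remaining = 10 - 4 = 6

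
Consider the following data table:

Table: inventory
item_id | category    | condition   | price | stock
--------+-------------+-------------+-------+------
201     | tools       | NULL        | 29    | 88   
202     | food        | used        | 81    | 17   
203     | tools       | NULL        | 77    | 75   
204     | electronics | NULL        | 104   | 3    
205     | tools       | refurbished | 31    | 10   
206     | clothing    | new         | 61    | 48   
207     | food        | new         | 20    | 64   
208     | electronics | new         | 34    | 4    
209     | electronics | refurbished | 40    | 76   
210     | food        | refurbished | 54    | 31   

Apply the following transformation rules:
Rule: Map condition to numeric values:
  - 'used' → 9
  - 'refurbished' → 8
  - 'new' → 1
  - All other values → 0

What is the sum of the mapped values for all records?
36

Step 1: Apply mapping to each record
Step 2: Count by status:
  'used': 1 records × 9 = 9
  'refurbished': 3 records × 8 = 24
  'new': 3 records × 1 = 3
Step 3: Sum all mapped values = 36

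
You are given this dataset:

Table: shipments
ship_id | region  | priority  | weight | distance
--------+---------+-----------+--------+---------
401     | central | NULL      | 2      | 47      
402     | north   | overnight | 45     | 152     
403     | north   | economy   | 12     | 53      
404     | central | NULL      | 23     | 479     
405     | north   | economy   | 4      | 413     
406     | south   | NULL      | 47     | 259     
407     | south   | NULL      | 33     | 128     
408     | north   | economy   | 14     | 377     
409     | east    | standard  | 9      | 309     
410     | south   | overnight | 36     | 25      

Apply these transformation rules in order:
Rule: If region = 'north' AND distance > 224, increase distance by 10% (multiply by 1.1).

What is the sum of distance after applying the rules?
2321.0

Step 1: Find records where region = 'north' AND distance > 224
Step 2: 2 records match, summing to 790
Step 3: After multiplier: 790 × 1.1 = 869.0
Step 4: Unaffected records sum: 1452
Step 5: Final sum = 869.0 + 1452 = 2321.0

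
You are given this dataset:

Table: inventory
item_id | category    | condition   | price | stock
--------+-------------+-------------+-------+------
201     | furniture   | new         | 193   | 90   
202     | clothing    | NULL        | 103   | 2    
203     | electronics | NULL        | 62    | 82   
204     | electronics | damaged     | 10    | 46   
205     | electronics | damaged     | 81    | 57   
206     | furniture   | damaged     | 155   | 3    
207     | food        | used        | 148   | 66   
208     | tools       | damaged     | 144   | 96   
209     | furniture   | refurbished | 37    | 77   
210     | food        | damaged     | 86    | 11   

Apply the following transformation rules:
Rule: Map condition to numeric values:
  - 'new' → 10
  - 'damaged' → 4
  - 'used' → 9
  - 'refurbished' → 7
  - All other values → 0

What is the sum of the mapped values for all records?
46

Step 1: Apply mapping to each record
Step 2: Count by status:
  'new': 1 records × 10 = 10
  'damaged': 5 records × 4 = 20
  'used': 1 records × 9 = 9
  'refurbished': 1 records × 7 = 7
Step 3: Sum all mapped values = 46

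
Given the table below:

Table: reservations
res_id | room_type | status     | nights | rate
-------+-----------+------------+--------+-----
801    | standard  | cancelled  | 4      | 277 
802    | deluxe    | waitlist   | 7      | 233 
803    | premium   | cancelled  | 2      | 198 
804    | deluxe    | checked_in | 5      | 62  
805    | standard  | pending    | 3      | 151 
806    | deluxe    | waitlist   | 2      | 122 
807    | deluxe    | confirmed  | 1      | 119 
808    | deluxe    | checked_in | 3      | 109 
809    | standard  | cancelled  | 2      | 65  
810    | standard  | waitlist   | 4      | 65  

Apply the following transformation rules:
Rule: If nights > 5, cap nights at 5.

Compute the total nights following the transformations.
31

Step 1: 1 records have nights > 5
Step 2: These records originally summed to 7
Step 3: After capping: 1 × 5 = 5
Step 4: Unaffected records sum: 26
Step 5: Final sum = 5 + 26 = 31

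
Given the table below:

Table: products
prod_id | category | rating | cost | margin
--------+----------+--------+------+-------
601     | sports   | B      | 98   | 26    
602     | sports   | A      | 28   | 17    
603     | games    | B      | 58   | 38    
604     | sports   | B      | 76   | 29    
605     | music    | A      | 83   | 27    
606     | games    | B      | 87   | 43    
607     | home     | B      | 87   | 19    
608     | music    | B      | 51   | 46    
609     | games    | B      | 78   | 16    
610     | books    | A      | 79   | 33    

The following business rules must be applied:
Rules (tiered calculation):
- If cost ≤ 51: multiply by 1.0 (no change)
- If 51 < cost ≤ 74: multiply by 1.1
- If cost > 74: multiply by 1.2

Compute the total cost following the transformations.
848.4

Step 1: Tier 1 (cost ≤ 51): 2 records, sum = 79 × 1.0 = 79.0
Step 2: Tier 2 (51 < cost ≤ 74): 1 records, sum = 58 × 1.1 = 63.8
Step 3: Tier 3 (cost > 74): 7 records, sum = 588 × 1.2 = 705.6
Step 4: Final sum = 79.0 + 63.8 + 705.6 = 848.4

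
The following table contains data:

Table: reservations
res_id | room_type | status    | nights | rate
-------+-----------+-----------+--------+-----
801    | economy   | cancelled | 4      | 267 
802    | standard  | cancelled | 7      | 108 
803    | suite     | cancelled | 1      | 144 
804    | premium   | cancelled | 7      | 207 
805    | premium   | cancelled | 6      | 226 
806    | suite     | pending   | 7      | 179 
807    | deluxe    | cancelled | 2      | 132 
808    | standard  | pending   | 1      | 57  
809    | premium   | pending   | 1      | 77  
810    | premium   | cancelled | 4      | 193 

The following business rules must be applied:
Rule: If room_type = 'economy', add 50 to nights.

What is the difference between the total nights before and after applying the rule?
50

Step 1: Original sum of nights = 40
Step 2: 1 records have room_type = 'economy'
Step 3: Each affected record changes by 50
Step 4: Total change = 1 × 50 = 50
Step 5: New sum = 40 + 50 = 90
Step 6: Difference = |90 - 40| = 50
        (Sum increased by 50)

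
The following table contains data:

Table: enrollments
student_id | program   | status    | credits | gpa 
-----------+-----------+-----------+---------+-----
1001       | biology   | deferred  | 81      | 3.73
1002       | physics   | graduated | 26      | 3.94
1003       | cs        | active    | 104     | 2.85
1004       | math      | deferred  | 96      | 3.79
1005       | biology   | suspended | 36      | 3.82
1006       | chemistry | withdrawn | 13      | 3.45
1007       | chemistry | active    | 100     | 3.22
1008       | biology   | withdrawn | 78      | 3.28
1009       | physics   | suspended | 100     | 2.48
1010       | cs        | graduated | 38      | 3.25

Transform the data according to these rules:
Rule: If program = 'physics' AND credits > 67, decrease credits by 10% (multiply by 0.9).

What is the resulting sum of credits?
662.0

Step 1: Find records where program = 'physics' AND credits > 67
Step 2: 1 records match, summing to 100
Step 3: After multiplier: 100 × 0.9 = 90.0
Step 4: Unaffected records sum: 572
Step 5: Final sum = 90.0 + 572 = 662.0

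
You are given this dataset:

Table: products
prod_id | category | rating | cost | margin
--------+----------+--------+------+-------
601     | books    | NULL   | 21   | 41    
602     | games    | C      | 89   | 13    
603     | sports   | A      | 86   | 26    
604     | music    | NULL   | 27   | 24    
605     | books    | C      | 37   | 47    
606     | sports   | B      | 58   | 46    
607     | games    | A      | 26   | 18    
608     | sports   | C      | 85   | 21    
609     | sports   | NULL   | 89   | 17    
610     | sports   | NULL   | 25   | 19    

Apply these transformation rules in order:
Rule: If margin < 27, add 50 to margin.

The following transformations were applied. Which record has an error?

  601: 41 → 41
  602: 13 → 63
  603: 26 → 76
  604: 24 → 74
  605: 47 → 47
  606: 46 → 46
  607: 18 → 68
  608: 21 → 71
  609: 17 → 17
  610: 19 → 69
Record 609 has an error. The correct transformed value should be 67, not 17.

Step 1: Check each record against the rule
Step 2: Record 609 has margin = 17
Step 3: Since 17 < 27, the bonus should have been applied
Step 4: Correct value = 67, but claimed value = 17
Conclusion: Record 609 has the error.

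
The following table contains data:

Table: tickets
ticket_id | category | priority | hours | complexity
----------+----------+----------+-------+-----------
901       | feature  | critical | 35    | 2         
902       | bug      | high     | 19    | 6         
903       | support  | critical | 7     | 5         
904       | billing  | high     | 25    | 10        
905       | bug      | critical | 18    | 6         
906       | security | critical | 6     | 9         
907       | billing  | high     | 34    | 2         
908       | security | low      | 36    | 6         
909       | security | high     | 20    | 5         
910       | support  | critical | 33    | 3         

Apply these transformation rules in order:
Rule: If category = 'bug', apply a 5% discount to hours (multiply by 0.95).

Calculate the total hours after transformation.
231.15

Step 1: Records with category = 'bug' have total hours = 37
Step 2: Apply multiplier: 37 × 0.95 = 35.15
Step 3: Other records total: 196
Step 4: Final sum = 35.15 + 196 = 231.15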